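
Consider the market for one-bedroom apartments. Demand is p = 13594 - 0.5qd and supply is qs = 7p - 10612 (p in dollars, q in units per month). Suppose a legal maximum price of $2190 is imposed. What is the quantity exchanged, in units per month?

4718

Rearranging demand gives qd = 27188 - 2p. Equilibrium: 27188 - 2p = 7p - 10612, so 37800 = 9p and p* = 4200, q* = 18788.
The ceiling of 2190 is below the equilibrium price 4200, so it binds.
At p = 2190: qd = 27188 - 2·2190 = 22808 and qs = 7·2190 - 10612 = 4718.
The quantity actually transacted is the short side, supply: 4718.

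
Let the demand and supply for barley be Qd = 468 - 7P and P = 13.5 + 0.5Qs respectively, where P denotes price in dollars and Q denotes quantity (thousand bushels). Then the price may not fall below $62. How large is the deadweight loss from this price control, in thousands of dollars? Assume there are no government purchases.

Rearranging supply gives Qs = 2P - 27. Setting quantity demanded equal to quantity supplied, 468 - 7P = 2P - 27, gives P* = 55 and Q* = 83.
Because the floor (62) lies above the market-clearing price, it is binding.
At P = 62: Qd = 468 - 7·62 = 34 and Qs = 2·62 - 27 = 97.
Quantity traded falls to 34. At Q = 34 the demand price is (468 - 34)/7 = 62 and the supply price is (27 + 34)/2 = 30.5.
Deadweight loss = ½ · (62 - 30.5) · (83 - 34) = ½ · 31.5 · 49 = 771.75.

771.75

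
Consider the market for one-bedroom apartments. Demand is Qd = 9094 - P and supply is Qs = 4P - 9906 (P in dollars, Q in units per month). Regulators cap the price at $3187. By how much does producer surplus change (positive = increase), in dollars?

Without the control the market clears where 9094 - P = 4P - 9906, i.e. P* = 3800 and Q* = 5294.
Since 3187 < 3800, the ceiling is binding.
At P = 3187: Qd = 9094 - 3187 = 5907 and Qs = 4·3187 - 9906 = 2842.
Producer surplus without the control is ½ · (3800 - 2476.5) · 5294 = 3503304.5.
With the ceiling, producers sell 2842 units at 3187, so PS = ½ · (3187 - 2476.5) · 2842 = 1009620.5.
Change in producer surplus = 1009620.5 - 3503304.5 = -2493684.

-2493684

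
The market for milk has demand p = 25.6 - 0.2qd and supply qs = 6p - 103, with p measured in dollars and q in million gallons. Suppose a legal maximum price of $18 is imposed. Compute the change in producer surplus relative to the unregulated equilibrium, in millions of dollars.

Rearranging demand gives qd = 128 - 5p. In a free market, 128 - 5p = 6p - 103 gives the equilibrium p* = 21, q* = 23.
The ceiling of 18 is below the equilibrium price 21, so it binds.
At p = 18: qd = 128 - 5·18 = 38 and qs = 6·18 - 103 = 5.
Producer surplus without the control is ½ · (21 - 103/6) · 23 = 529/12.
With the ceiling, producers sell 5 units at 18, so PS = ½ · (18 - 103/6) · 5 = 25/12.
Change in producer surplus = 25/12 - 529/12 = -42.

-42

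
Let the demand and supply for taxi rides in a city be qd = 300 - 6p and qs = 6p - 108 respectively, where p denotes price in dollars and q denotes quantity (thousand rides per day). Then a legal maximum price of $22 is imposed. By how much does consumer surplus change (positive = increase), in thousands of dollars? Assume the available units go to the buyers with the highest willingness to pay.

-144

In a free market, 300 - 6p = 6p - 108 gives the equilibrium p* = 34, q* = 96.
Because the ceiling (22) lies below the market-clearing price, it is binding.
At p = 22: qd = 300 - 6·22 = 168 and qs = 6·22 - 108 = 24.
Consumer surplus without the control is ½ · (50 - 34) · 96 = 768.
With the ceiling, 24 units are sold at 22 (assume they go to the highest-value buyers). The demand price at q = 24 is 46, so CS = ½ · [(50 - 22) + (46 - 22)] · 24 = 624.
Change in consumer surplus = 624 - 768 = -144.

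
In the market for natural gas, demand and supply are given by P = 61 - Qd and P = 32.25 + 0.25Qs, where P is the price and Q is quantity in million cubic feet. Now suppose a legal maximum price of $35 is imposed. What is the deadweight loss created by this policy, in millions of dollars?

90

Rearranging demand gives Qd = 61 - P; rearranging supply gives Qs = 4P - 129. Without the control the market clears where 61 - P = 4P - 129, i.e. P* = 38 and Q* = 23.
Because the ceiling (35) lies below the market-clearing price, it is binding.
At P = 35: Qd = 61 - 35 = 26 and Qs = 4·35 - 129 = 11.
Quantity traded falls to 11. At Q = 11 the demand price is 61 - 11 = 50 and the supply price is (129 + 11)/4 = 35.
Deadweight loss = ½ · (50 - 35) · (23 - 11) = ½ · 15 · 12 = 90.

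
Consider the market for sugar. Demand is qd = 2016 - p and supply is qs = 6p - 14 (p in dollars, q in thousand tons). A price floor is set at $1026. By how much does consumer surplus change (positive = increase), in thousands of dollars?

-999488

Setting quantity demanded equal to quantity supplied, 2016 - p = 6p - 14, gives p* = 290 and q* = 1726.
Because the floor (1026) lies above the market-clearing price, it is binding.
At p = 1026: qd = 2016 - 1026 = 990 and qs = 6·1026 - 14 = 6142.
Consumer surplus without the control is ½ · (2016 - 290) · 1726 = 1489538.
With the floor, consumers buy 990 units at 1026, so CS = ½ · (2016 - 1026) · 990 = 490050.
Change in consumer surplus = 490050 - 1489538 = -999488.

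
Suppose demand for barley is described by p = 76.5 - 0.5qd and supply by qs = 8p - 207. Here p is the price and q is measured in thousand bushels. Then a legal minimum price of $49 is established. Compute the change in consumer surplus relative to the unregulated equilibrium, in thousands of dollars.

Rearranging demand gives qd = 153 - 2p. In a free market, 153 - 2p = 8p - 207 gives the equilibrium p* = 36, q* = 81.
The floor of 49 is above the equilibrium price 36, so it binds.
At p = 49: qd = 153 - 2·49 = 55 and qs = 8·49 - 207 = 185.
Consumer surplus without the control is ½ · (76.5 - 36) · 81 = 1640.25.
With the floor, consumers buy 55 units at 49, so CS = ½ · (76.5 - 49) · 55 = 756.25.
Change in consumer surplus = 756.25 - 1640.25 = -884.

-884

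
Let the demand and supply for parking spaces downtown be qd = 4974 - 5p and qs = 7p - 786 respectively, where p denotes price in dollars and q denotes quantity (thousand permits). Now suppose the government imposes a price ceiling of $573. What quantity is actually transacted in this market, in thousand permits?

Setting quantity demanded equal to quantity supplied, 4974 - 5p = 7p - 786, gives p* = 480 and q* = 2574.
Since 573 is above p* = 480, the ceiling does not bind and the free-market outcome prevails.

2574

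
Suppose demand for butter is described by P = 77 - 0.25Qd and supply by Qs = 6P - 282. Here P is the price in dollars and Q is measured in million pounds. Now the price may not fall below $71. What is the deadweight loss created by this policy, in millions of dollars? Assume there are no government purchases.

Rearranging demand gives Qd = 308 - 4P. Equilibrium: 308 - 4P = 6P - 282, so 590 = 10P and P* = 59, Q* = 72.
Because the floor (71) lies above the market-clearing price, it is binding.
At P = 71: Qd = 308 - 4·71 = 24 and Qs = 6·71 - 282 = 144.
Quantity traded falls to 24. At Q = 24 the demand price is (308 - 24)/4 = 71 and the supply price is (282 + 24)/6 = 51.
Deadweight loss = ½ · (71 - 51) · (72 - 24) = ½ · 20 · 48 = 480.

480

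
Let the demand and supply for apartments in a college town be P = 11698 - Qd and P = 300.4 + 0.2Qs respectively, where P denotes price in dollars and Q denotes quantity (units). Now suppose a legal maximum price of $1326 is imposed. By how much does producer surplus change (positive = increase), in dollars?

-6391562

Rearranging demand gives Qd = 11698 - P; rearranging supply gives Qs = 5P - 1502. Without the control the market clears where 11698 - P = 5P - 1502, i.e. P* = 2200 and Q* = 9498.
Because the ceiling (1326) lies below the market-clearing price, it is binding.
At P = 1326: Qd = 11698 - 1326 = 10372 and Qs = 5·1326 - 1502 = 5128.
Producer surplus without the control is ½ · (2200 - 300.4) · 9498 = 9021200.4.
With the ceiling, producers sell 5128 units at 1326, so PS = ½ · (1326 - 300.4) · 5128 = 2629638.4.
Change in producer surplus = 2629638.4 - 9021200.4 = -6391562.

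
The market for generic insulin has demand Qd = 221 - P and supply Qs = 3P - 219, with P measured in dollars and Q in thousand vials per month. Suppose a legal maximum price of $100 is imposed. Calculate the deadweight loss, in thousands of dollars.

Setting quantity demanded equal to quantity supplied, 221 - P = 3P - 219, gives P* = 110 and Q* = 111.
Since 100 < 110, the ceiling is binding.
At P = 100: Qd = 221 - 100 = 121 and Qs = 3·100 - 219 = 81.
Quantity traded falls to 81. At Q = 81 the demand price is 221 - 81 = 140 and the supply price is (219 + 81)/3 = 100.
Deadweight loss = ½ · (140 - 100) · (111 - 81) = ½ · 40 · 30 = 600.

600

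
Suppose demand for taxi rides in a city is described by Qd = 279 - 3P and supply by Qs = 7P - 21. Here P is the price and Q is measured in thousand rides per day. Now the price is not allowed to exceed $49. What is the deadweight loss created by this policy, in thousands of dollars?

Setting quantity demanded equal to quantity supplied, 279 - 3P = 7P - 21, gives P* = 30 and Q* = 189.
Since 49 is above P* = 30, the ceiling does not bind and the free-market outcome prevails.
Since the control does not bind, no trades are prevented and deadweight loss is zero.

0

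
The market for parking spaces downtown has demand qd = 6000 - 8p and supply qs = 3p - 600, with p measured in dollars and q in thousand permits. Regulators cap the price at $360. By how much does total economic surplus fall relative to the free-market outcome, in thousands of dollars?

Without the control the market clears where 6000 - 8p = 3p - 600, i.e. p* = 600 and q* = 1200.
Since 360 < 600, the ceiling is binding.
At p = 360: qd = 6000 - 8·360 = 3120 and qs = 3·360 - 600 = 480.
Quantity traded falls to 480. At q = 480 the demand price is (6000 - 480)/8 = 690 and the supply price is (600 + 480)/3 = 360.
Deadweight loss = ½ · (690 - 360) · (1200 - 480) = ½ · 330 · 720 = 118800.

118800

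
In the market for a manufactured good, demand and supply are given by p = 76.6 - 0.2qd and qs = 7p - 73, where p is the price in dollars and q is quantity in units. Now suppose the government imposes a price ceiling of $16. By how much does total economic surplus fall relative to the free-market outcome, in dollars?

4065.6

Rearranging demand gives qd = 383 - 5p. In a free market, 383 - 5p = 7p - 73 gives the equilibrium p* = 38, q* = 193.
Since 16 < 38, the ceiling is binding.
At p = 16: qd = 383 - 5·16 = 303 and qs = 7·16 - 73 = 39.
Quantity traded falls to 39. At q = 39 the demand price is (383 - 39)/5 = 68.8 and the supply price is (73 + 39)/7 = 16.
Deadweight loss = ½ · (68.8 - 16) · (193 - 39) = ½ · 52.8 · 154 = 4065.6.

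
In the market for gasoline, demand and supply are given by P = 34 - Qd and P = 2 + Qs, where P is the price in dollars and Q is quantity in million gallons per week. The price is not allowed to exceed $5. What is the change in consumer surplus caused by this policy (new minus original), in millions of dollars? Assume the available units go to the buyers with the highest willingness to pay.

-45.5

Rearranging demand gives Qd = 34 - P; rearranging supply gives Qs = P - 2. Equilibrium: 34 - P = P - 2, so 36 = 2P and P* = 18, Q* = 16.
Because the ceiling (5) lies below the market-clearing price, it is binding.
At P = 5: Qd = 34 - 5 = 29 and Qs = 5 - 2 = 3.
Consumer surplus without the control is ½ · (34 - 18) · 16 = 128.
With the ceiling, 3 units are sold at 5 (assume they go to the highest-value buyers). The demand price at Q = 3 is 31, so CS = ½ · [(34 - 5) + (31 - 5)] · 3 = 82.5.
Change in consumer surplus = 82.5 - 128 = -45.5.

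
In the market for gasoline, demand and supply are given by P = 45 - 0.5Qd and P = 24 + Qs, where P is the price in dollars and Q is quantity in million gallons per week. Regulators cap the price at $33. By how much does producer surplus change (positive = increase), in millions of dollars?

-57.5

Rearranging demand gives Qd = 90 - 2P; rearranging supply gives Qs = P - 24. Without the control the market clears where 90 - 2P = P - 24, i.e. P* = 38 and Q* = 14.
Because the ceiling (33) lies below the market-clearing price, it is binding.
At P = 33: Qd = 90 - 2·33 = 24 and Qs = 33 - 24 = 9.
Producer surplus without the control is ½ · (38 - 24) · 14 = 98.
With the ceiling, producers sell 9 units at 33, so PS = ½ · (33 - 24) · 9 = 40.5.
Change in producer surplus = 40.5 - 98 = -57.5.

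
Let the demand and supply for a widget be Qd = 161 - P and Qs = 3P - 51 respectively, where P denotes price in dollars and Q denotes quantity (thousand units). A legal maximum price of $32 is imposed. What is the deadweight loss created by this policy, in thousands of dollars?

Without the control the market clears where 161 - P = 3P - 51, i.e. P* = 53 and Q* = 108.
Since 32 < 53, the ceiling is binding.
At P = 32: Qd = 161 - 32 = 129 and Qs = 3·32 - 51 = 45.
Quantity traded falls to 45. At Q = 45 the demand price is 161 - 45 = 116 and the supply price is (51 + 45)/3 = 32.
Deadweight loss = ½ · (116 - 32) · (108 - 45) = ½ · 84 · 63 = 2646.

2646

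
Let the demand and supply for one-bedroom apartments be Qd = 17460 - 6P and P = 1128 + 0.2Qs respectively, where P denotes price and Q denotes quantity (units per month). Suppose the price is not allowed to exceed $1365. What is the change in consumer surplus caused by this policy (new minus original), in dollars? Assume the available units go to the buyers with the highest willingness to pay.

Rearranging supply gives Qs = 5P - 5640. Without the control the market clears where 17460 - 6P = 5P - 5640, i.e. P* = 2100 and Q* = 4860.
Because the ceiling (1365) lies below the market-clearing price, it is binding.
At P = 1365: Qd = 17460 - 6·1365 = 9270 and Qs = 5·1365 - 5640 = 1185.
Consumer surplus without the control is ½ · (2910 - 2100) · 4860 = 1968300.
With the ceiling, 1185 units are sold at 1365 (assume they go to the highest-value buyers). The demand price at Q = 1185 is 2712.5, so CS = ½ · [(2910 - 1365) + (2712.5 - 1365)] · 1185 = 1713806.25.
Change in consumer surplus = 1713806.25 - 1968300 = -254493.75.

-254493.75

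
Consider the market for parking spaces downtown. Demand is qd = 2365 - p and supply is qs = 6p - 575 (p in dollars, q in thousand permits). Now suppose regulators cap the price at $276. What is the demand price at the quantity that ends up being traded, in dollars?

Equilibrium: 2365 - p = 6p - 575, so 2940 = 7p and p* = 420, q* = 1945.
Because the ceiling (276) lies below the market-clearing price, it is binding.
At p = 276: qd = 2365 - 276 = 2089 and qs = 6·276 - 575 = 1081.
Only 1081 units reach the market. On the demand curve, the marginal buyer's willingness to pay at q = 1081 is (2365 - 1081) = 1284.

1284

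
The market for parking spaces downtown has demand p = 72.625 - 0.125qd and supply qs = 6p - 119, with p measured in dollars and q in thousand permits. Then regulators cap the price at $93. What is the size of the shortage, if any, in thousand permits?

0

Rearranging demand gives qd = 581 - 8p. Without the control the market clears where 581 - 8p = 6p - 119, i.e. p* = 50 and q* = 181.
Since 93 is above p* = 50, the ceiling does not bind and the free-market outcome prevails.
Since the control does not bind, there is no shortage.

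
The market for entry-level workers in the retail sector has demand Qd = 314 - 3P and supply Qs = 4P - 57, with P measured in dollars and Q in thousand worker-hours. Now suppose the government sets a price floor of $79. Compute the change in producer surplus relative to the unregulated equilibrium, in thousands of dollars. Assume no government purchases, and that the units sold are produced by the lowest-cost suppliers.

Without the control the market clears where 314 - 3P = 4P - 57, i.e. P* = 53 and Q* = 155.
Since 79 > 53, the floor is binding.
At P = 79: Qd = 314 - 3·79 = 77 and Qs = 4·79 - 57 = 259.
Producer surplus without the control is ½ · (53 - 14.25) · 155 = 3003.125.
With the floor, 77 units are sold at 79. The supply price at Q = 77 is 33.5, so PS = ½ · [(79 - 14.25) + (79 - 33.5)] · 77 = 4244.625.
Change in producer surplus = 4244.625 - 3003.125 = 1241.5.

1241.5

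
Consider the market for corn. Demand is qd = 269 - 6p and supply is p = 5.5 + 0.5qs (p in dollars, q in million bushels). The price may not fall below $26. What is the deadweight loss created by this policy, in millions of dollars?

Rearranging supply gives qs = 2p - 11. Setting quantity demanded equal to quantity supplied, 269 - 6p = 2p - 11, gives p* = 35 and q* = 59.
Since 26 is below p* = 35, the floor does not bind and the free-market outcome prevails.
Since the control does not bind, no trades are prevented and deadweight loss is zero.

0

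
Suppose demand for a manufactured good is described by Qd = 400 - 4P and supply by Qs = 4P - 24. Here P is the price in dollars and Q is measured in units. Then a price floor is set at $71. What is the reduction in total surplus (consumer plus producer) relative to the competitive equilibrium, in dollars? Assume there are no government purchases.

Setting quantity demanded equal to quantity supplied, 400 - 4P = 4P - 24, gives P* = 53 and Q* = 188.
The floor of 71 is above the equilibrium price 53, so it binds.
At P = 71: Qd = 400 - 4·71 = 116 and Qs = 4·71 - 24 = 260.
Quantity traded falls to 116. At Q = 116 the demand price is (400 - 116)/4 = 71 and the supply price is (24 + 116)/4 = 35.
Deadweight loss = ½ · (71 - 35) · (188 - 116) = ½ · 36 · 72 = 1296.

1296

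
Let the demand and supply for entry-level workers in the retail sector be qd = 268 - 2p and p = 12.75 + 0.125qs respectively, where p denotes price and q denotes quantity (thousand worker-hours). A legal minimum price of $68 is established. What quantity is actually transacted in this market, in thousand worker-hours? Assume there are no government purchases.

132

Rearranging supply gives qs = 8p - 102. In a free market, 268 - 2p = 8p - 102 gives the equilibrium p* = 37, q* = 194.
The floor of 68 is above the equilibrium price 37, so it binds.
At p = 68: qd = 268 - 2·68 = 132 and qs = 8·68 - 102 = 442.
The quantity actually transacted is the short side, demand: 132.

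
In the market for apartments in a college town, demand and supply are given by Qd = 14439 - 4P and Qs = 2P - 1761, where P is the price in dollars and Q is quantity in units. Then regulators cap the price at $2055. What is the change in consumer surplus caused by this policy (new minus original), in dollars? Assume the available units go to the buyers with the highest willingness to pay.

1307092.5

Equilibrium: 14439 - 4P = 2P - 1761, so 16200 = 6P and P* = 2700, Q* = 3639.
Because the ceiling (2055) lies below the market-clearing price, it is binding.
At P = 2055: Qd = 14439 - 4·2055 = 6219 and Qs = 2·2055 - 1761 = 2349.
Consumer surplus without the control is ½ · (3609.75 - 2700) · 3639 = 1655290.125.
With the ceiling, 2349 units are sold at 2055 (assume they go to the highest-value buyers). The demand price at Q = 2349 is 3022.5, so CS = ½ · [(3609.75 - 2055) + (3022.5 - 2055)] · 2349 = 2962382.625.
Change in consumer surplus = 2962382.625 - 1655290.125 = 1307092.5.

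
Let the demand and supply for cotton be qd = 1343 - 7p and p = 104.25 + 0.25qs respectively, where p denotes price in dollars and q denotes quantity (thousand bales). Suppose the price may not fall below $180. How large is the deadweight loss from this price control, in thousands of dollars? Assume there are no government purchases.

Rearranging supply gives qs = 4p - 417. Equilibrium: 1343 - 7p = 4p - 417, so 1760 = 11p and p* = 160, q* = 223.
Because the floor (180) lies above the market-clearing price, it is binding.
At p = 180: qd = 1343 - 7·180 = 83 and qs = 4·180 - 417 = 303.
Quantity traded falls to 83. At q = 83 the demand price is (1343 - 83)/7 = 180 and the supply price is (417 + 83)/4 = 125.
Deadweight loss = ½ · (180 - 125) · (223 - 83) = ½ · 55 · 140 = 3850.

3850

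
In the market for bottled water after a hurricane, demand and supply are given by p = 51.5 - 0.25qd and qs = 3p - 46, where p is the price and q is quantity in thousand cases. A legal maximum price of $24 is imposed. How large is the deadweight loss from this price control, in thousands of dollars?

378

Rearranging demand gives qd = 206 - 4p. Without the control the market clears where 206 - 4p = 3p - 46, i.e. p* = 36 and q* = 62.
Because the ceiling (24) lies below the market-clearing price, it is binding.
At p = 24: qd = 206 - 4·24 = 110 and qs = 3·24 - 46 = 26.
Quantity traded falls to 26. At q = 26 the demand price is (206 - 26)/4 = 45 and the supply price is (46 + 26)/3 = 24.
Deadweight loss = ½ · (45 - 24) · (62 - 26) = ½ · 21 · 36 = 378.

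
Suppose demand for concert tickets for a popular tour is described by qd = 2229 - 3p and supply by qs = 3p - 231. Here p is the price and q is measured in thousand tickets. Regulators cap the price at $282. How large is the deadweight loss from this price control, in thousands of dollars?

49152

Setting quantity demanded equal to quantity supplied, 2229 - 3p = 3p - 231, gives p* = 410 and q* = 999.
Because the ceiling (282) lies below the market-clearing price, it is binding.
At p = 282: qd = 2229 - 3·282 = 1383 and qs = 3·282 - 231 = 615.
Quantity traded falls to 615. At q = 615 the demand price is (2229 - 615)/3 = 538 and the supply price is (231 + 615)/3 = 282.
Deadweight loss = ½ · (538 - 282) · (999 - 615) = ½ · 256 · 384 = 49152.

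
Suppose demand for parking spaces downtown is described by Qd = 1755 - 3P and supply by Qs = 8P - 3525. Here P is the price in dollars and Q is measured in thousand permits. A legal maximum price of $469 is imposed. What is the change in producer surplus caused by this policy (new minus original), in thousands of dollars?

Equilibrium: 1755 - 3P = 8P - 3525, so 5280 = 11P and P* = 480, Q* = 315.
Since 469 < 480, the ceiling is binding.
At P = 469: Qd = 1755 - 3·469 = 348 and Qs = 8·469 - 3525 = 227.
Producer surplus without the control is ½ · (480 - 440.625) · 315 = 6201.5625.
With the ceiling, producers sell 227 units at 469, so PS = ½ · (469 - 440.625) · 227 = 3220.5625.
Change in producer surplus = 3220.5625 - 6201.5625 = -2981.

-2981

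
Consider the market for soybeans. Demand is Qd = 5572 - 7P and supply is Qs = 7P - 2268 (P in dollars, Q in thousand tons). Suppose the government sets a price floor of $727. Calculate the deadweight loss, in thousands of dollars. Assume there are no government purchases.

In a free market, 5572 - 7P = 7P - 2268 gives the equilibrium P* = 560, Q* = 1652.
Since 727 > 560, the floor is binding.
At P = 727: Qd = 5572 - 7·727 = 483 and Qs = 7·727 - 2268 = 2821.
Quantity traded falls to 483. At Q = 483 the demand price is (5572 - 483)/7 = 727 and the supply price is (2268 + 483)/7 = 393.
Deadweight loss = ½ · (727 - 393) · (1652 - 483) = ½ · 334 · 1169 = 195223.

195223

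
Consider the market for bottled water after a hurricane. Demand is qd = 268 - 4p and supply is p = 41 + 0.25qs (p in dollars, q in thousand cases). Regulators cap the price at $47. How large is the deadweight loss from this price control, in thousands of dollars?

Rearranging supply gives qs = 4p - 164. Equilibrium: 268 - 4p = 4p - 164, so 432 = 8p and p* = 54, q* = 52.
The ceiling of 47 is below the equilibrium price 54, so it binds.
At p = 47: qd = 268 - 4·47 = 80 and qs = 4·47 - 164 = 24.
Quantity traded falls to 24. At q = 24 the demand price is (268 - 24)/4 = 61 and the supply price is (164 + 24)/4 = 47.
Deadweight loss = ½ · (61 - 47) · (52 - 24) = ½ · 14 · 28 = 196.

196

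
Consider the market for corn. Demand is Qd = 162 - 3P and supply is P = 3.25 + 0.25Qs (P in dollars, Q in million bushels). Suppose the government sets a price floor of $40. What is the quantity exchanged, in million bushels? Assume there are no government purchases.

42

Rearranging supply gives Qs = 4P - 13. Equilibrium: 162 - 3P = 4P - 13, so 175 = 7P and P* = 25, Q* = 87.
Because the floor (40) lies above the market-clearing price, it is binding.
At P = 40: Qd = 162 - 3·40 = 42 and Qs = 4·40 - 13 = 147.
The quantity actually transacted is the short side, demand: 42.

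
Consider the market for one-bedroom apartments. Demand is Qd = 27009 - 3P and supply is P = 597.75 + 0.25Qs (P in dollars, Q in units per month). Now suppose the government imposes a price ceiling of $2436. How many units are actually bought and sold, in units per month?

7353

Rearranging supply gives Qs = 4P - 2391. Without the control the market clears where 27009 - 3P = 4P - 2391, i.e. P* = 4200 and Q* = 14409.
Since 2436 < 4200, the ceiling is binding.
At P = 2436: Qd = 27009 - 3·2436 = 19701 and Qs = 4·2436 - 2391 = 7353.
The quantity actually transacted is the short side, supply: 7353.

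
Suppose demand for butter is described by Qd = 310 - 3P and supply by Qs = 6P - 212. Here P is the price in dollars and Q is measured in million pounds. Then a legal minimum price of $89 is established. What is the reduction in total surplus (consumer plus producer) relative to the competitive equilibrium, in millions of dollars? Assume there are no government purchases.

Equilibrium: 310 - 3P = 6P - 212, so 522 = 9P and P* = 58, Q* = 136.
The floor of 89 is above the equilibrium price 58, so it binds.
At P = 89: Qd = 310 - 3·89 = 43 and Qs = 6·89 - 212 = 322.
Quantity traded falls to 43. At Q = 43 the demand price is (310 - 43)/3 = 89 and the supply price is (212 + 43)/6 = 42.5.
Deadweight loss = ½ · (89 - 42.5) · (136 - 43) = ½ · 46.5 · 93 = 2162.25.

2162.25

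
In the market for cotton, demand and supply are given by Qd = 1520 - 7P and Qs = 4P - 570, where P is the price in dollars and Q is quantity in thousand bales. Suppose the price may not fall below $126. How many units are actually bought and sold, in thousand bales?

190

Setting quantity demanded equal to quantity supplied, 1520 - 7P = 4P - 570, gives P* = 190 and Q* = 190.
Since 126 is below P* = 190, the floor does not bind and the free-market outcome prevails.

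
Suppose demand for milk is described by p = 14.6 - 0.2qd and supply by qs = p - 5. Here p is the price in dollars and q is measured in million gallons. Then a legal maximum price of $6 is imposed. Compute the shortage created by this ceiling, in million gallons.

42

Rearranging demand gives qd = 73 - 5p. In a free market, 73 - 5p = p - 5 gives the equilibrium p* = 13, q* = 8.
Because the ceiling (6) lies below the market-clearing price, it is binding.
At p = 6: qd = 73 - 5·6 = 43 and qs = 6 - 5 = 1.
Shortage = qd - qs = 43 - 1 = 42.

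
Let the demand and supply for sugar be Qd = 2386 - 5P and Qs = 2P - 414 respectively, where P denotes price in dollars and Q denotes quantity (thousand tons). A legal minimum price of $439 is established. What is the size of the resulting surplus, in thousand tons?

273

Equilibrium: 2386 - 5P = 2P - 414, so 2800 = 7P and P* = 400, Q* = 386.
Since 439 > 400, the floor is binding.
At P = 439: Qd = 2386 - 5·439 = 191 and Qs = 2·439 - 414 = 464.
Surplus = Qs - Qd = 464 - 191 = 273.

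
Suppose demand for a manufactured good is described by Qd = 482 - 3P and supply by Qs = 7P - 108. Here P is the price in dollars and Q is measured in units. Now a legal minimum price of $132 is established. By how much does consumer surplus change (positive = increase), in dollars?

-14271.5

Equilibrium: 482 - 3P = 7P - 108, so 590 = 10P and P* = 59, Q* = 305.
Because the floor (132) lies above the market-clearing price, it is binding.
At P = 132: Qd = 482 - 3·132 = 86 and Qs = 7·132 - 108 = 816.
Consumer surplus without the control is ½ · (482/3 - 59) · 305 = 93025/6.
With the floor, consumers buy 86 units at 132, so CS = ½ · (482/3 - 132) · 86 = 3698/3.
Change in consumer surplus = 3698/3 - 93025/6 = -14271.5.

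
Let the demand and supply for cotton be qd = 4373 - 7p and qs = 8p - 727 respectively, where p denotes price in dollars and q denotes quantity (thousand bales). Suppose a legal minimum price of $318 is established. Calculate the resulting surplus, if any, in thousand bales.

Setting quantity demanded equal to quantity supplied, 4373 - 7p = 8p - 727, gives p* = 340 and q* = 1993.
Since 318 is below p* = 340, the floor does not bind and the free-market outcome prevails.
Since the control does not bind, there is no surplus.

0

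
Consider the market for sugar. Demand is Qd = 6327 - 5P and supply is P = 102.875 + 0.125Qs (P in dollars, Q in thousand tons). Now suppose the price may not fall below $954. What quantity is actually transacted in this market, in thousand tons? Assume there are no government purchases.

1557

Rearranging supply gives Qs = 8P - 823. Equilibrium: 6327 - 5P = 8P - 823, so 7150 = 13P and P* = 550, Q* = 3577.
Since 954 > 550, the floor is binding.
At P = 954: Qd = 6327 - 5·954 = 1557 and Qs = 8·954 - 823 = 6809.
The quantity actually transacted is the short side, demand: 1557.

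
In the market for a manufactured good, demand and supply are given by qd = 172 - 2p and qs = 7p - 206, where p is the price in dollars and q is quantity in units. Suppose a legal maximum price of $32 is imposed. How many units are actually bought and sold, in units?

18

In a free market, 172 - 2p = 7p - 206 gives the equilibrium p* = 42, q* = 88.
The ceiling of 32 is below the equilibrium price 42, so it binds.
At p = 32: qd = 172 - 2·32 = 108 and qs = 7·32 - 206 = 18.
The quantity actually transacted is the short side, supply: 18.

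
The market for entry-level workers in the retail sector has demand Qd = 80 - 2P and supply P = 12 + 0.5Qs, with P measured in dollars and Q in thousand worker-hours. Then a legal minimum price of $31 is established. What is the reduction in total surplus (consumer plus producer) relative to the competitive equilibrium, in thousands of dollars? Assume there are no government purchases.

50

Rearranging supply gives Qs = 2P - 24. Setting quantity demanded equal to quantity supplied, 80 - 2P = 2P - 24, gives P* = 26 and Q* = 28.
Since 31 > 26, the floor is binding.
At P = 31: Qd = 80 - 2·31 = 18 and Qs = 2·31 - 24 = 38.
Quantity traded falls to 18. At Q = 18 the demand price is (80 - 18)/2 = 31 and the supply price is (24 + 18)/2 = 21.
Deadweight loss = ½ · (31 - 21) · (28 - 18) = ½ · 10 · 10 = 50.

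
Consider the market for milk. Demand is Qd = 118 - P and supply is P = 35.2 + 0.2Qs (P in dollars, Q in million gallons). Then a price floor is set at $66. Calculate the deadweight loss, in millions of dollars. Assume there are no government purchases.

Rearranging supply gives Qs = 5P - 176. Equilibrium: 118 - P = 5P - 176, so 294 = 6P and P* = 49, Q* = 69.
Since 66 > 49, the floor is binding.
At P = 66: Qd = 118 - 66 = 52 and Qs = 5·66 - 176 = 154.
Quantity traded falls to 52. At Q = 52 the demand price is 118 - 52 = 66 and the supply price is (176 + 52)/5 = 45.6.
Deadweight loss = ½ · (66 - 45.6) · (69 - 52) = ½ · 20.4 · 17 = 173.4.

173.4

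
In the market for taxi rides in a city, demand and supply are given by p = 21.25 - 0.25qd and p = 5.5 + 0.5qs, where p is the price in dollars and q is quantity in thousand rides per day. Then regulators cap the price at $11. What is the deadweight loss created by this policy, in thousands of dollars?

37.5

Rearranging demand gives qd = 85 - 4p; rearranging supply gives qs = 2p - 11. Setting quantity demanded equal to quantity supplied, 85 - 4p = 2p - 11, gives p* = 16 and q* = 21.
The ceiling of 11 is below the equilibrium price 16, so it binds.
At p = 11: qd = 85 - 4·11 = 41 and qs = 2·11 - 11 = 11.
Quantity traded falls to 11. At q = 11 the demand price is (85 - 11)/4 = 18.5 and the supply price is (11 + 11)/2 = 11.
Deadweight loss = ½ · (18.5 - 11) · (21 - 11) = ½ · 7.5 · 10 = 37.5.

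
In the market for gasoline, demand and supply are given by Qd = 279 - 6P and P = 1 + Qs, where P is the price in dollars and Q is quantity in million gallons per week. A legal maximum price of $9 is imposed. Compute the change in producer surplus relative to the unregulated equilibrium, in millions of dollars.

Rearranging supply gives Qs = P - 1. Setting quantity demanded equal to quantity supplied, 279 - 6P = P - 1, gives P* = 40 and Q* = 39.
Since 9 < 40, the ceiling is binding.
At P = 9: Qd = 279 - 6·9 = 225 and Qs = 9 - 1 = 8.
Producer surplus without the control is ½ · (40 - 1) · 39 = 760.5.
With the ceiling, producers sell 8 units at 9, so PS = ½ · (9 - 1) · 8 = 32.
Change in producer surplus = 32 - 760.5 = -728.5.

-728.5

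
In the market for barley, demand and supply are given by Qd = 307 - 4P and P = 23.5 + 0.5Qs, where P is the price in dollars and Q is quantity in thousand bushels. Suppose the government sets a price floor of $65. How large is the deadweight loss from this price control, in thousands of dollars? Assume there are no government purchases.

216

Rearranging supply gives Qs = 2P - 47. In a free market, 307 - 4P = 2P - 47 gives the equilibrium P* = 59, Q* = 71.
Because the floor (65) lies above the market-clearing price, it is binding.
At P = 65: Qd = 307 - 4·65 = 47 and Qs = 2·65 - 47 = 83.
Quantity traded falls to 47. At Q = 47 the demand price is (307 - 47)/4 = 65 and the supply price is (47 + 47)/2 = 47.
Deadweight loss = ½ · (65 - 47) · (71 - 47) = ½ · 18 · 24 = 216.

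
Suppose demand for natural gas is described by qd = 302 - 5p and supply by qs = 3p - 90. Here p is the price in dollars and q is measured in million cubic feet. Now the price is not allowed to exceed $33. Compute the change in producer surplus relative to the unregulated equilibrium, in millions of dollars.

In a free market, 302 - 5p = 3p - 90 gives the equilibrium p* = 49, q* = 57.
Since 33 < 49, the ceiling is binding.
At p = 33: qd = 302 - 5·33 = 137 and qs = 3·33 - 90 = 9.
Producer surplus without the control is ½ · (49 - 30) · 57 = 541.5.
With the ceiling, producers sell 9 units at 33, so PS = ½ · (33 - 30) · 9 = 13.5.
Change in producer surplus = 13.5 - 541.5 = -528.

-528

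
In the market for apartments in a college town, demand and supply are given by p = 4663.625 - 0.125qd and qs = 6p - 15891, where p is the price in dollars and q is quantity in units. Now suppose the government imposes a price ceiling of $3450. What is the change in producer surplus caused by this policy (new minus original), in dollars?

-2050650

Rearranging demand gives qd = 37309 - 8p. Setting quantity demanded equal to quantity supplied, 37309 - 8p = 6p - 15891, gives p* = 3800 and q* = 6909.
The ceiling of 3450 is below the equilibrium price 3800, so it binds.
At p = 3450: qd = 37309 - 8·3450 = 9709 and qs = 6·3450 - 15891 = 4809.
Producer surplus without the control is ½ · (3800 - 2648.5) · 6909 = 3977856.75.
With the ceiling, producers sell 4809 units at 3450, so PS = ½ · (3450 - 2648.5) · 4809 = 1927206.75.
Change in producer surplus = 1927206.75 - 3977856.75 = -2050650.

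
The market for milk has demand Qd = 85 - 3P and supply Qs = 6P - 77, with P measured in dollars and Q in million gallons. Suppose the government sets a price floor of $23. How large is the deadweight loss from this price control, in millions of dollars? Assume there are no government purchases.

Equilibrium: 85 - 3P = 6P - 77, so 162 = 9P and P* = 18, Q* = 31.
Since 23 > 18, the floor is binding.
At P = 23: Qd = 85 - 3·23 = 16 and Qs = 6·23 - 77 = 61.
Quantity traded falls to 16. At Q = 16 the demand price is (85 - 16)/3 = 23 and the supply price is (77 + 16)/6 = 15.5.
Deadweight loss = ½ · (23 - 15.5) · (31 - 16) = ½ · 7.5 · 15 = 56.25.

56.25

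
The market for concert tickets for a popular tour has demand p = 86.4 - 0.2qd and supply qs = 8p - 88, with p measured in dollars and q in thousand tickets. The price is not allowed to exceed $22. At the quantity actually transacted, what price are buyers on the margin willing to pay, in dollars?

68.8

Rearranging demand gives qd = 432 - 5p. Equilibrium: 432 - 5p = 8p - 88, so 520 = 13p and p* = 40, q* = 232.
Because the ceiling (22) lies below the market-clearing price, it is binding.
At p = 22: qd = 432 - 5·22 = 322 and qs = 8·22 - 88 = 88.
Only 88 units reach the market. On the demand curve, the marginal buyer's willingness to pay at q = 88 is (432 - 88)/5 = 68.8.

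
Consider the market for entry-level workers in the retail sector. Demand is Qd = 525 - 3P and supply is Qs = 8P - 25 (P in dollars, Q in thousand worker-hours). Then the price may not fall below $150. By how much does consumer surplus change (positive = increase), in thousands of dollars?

Equilibrium: 525 - 3P = 8P - 25, so 550 = 11P and P* = 50, Q* = 375.
Since 150 > 50, the floor is binding.
At P = 150: Qd = 525 - 3·150 = 75 and Qs = 8·150 - 25 = 1175.
Consumer surplus without the control is ½ · (175 - 50) · 375 = 23437.5.
With the floor, consumers buy 75 units at 150, so CS = ½ · (175 - 150) · 75 = 937.5.
Change in consumer surplus = 937.5 - 23437.5 = -22500.

-22500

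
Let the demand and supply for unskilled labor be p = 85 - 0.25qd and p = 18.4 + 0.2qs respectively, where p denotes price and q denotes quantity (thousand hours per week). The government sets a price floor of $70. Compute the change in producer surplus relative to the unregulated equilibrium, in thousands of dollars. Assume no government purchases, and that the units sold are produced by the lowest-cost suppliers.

Rearranging demand gives qd = 340 - 4p; rearranging supply gives qs = 5p - 92. Without the control the market clears where 340 - 4p = 5p - 92, i.e. p* = 48 and q* = 148.
Because the floor (70) lies above the market-clearing price, it is binding.
At p = 70: qd = 340 - 4·70 = 60 and qs = 5·70 - 92 = 258.
Producer surplus without the control is ½ · (48 - 18.4) · 148 = 2190.4.
With the floor, 60 units are sold at 70. The supply price at q = 60 is 30.4, so PS = ½ · [(70 - 18.4) + (70 - 30.4)] · 60 = 2736.
Change in producer surplus = 2736 - 2190.4 = 545.6.

545.6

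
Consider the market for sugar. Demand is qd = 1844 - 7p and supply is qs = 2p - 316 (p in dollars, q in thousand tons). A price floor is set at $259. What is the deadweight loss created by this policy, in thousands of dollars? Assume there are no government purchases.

In a free market, 1844 - 7p = 2p - 316 gives the equilibrium p* = 240, q* = 164.
Since 259 > 240, the floor is binding.
At p = 259: qd = 1844 - 7·259 = 31 and qs = 2·259 - 316 = 202.
Quantity traded falls to 31. At q = 31 the demand price is (1844 - 31)/7 = 259 and the supply price is (316 + 31)/2 = 173.5.
Deadweight loss = ½ · (259 - 173.5) · (164 - 31) = ½ · 85.5 · 133 = 5685.75.

5685.75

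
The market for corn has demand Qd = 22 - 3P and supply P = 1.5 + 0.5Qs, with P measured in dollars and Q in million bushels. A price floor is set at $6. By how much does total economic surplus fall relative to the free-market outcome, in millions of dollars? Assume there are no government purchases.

3.75

Rearranging supply gives Qs = 2P - 3. In a free market, 22 - 3P = 2P - 3 gives the equilibrium P* = 5, Q* = 7.
Because the floor (6) lies above the market-clearing price, it is binding.
At P = 6: Qd = 22 - 3·6 = 4 and Qs = 2·6 - 3 = 9.
Quantity traded falls to 4. At Q = 4 the demand price is (22 - 4)/3 = 6 and the supply price is (3 + 4)/2 = 3.5.
Deadweight loss = ½ · (6 - 3.5) · (7 - 4) = ½ · 2.5 · 3 = 3.75.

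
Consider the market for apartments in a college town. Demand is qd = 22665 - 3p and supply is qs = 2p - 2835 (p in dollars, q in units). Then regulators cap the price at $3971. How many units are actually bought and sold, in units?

5107

Setting quantity demanded equal to quantity supplied, 22665 - 3p = 2p - 2835, gives p* = 5100 and q* = 7365.
Because the ceiling (3971) lies below the market-clearing price, it is binding.
At p = 3971: qd = 22665 - 3·3971 = 10752 and qs = 2·3971 - 2835 = 5107.
The quantity actually transacted is the short side, supply: 5107.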